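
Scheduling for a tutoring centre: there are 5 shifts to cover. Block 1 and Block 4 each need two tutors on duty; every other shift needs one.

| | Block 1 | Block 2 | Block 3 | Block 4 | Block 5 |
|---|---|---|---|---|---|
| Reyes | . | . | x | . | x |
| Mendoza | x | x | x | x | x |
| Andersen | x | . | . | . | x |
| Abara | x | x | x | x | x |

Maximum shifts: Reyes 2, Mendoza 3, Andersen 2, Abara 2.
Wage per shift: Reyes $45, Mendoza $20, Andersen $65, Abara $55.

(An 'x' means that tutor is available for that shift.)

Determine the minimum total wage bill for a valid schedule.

$260

Block 4 can only be covered by Mendoza and Abara, so that assignment is forced.
Picking the cheapest available tutor for each shift independently would cost $210, but that ignores the shift limits.
An optimal schedule: Block 1→Mendoza+Abara, Block 2→Mendoza, Block 3→Reyes, Block 4→Mendoza+Abara, Block 5→Reyes.
Total: 20 + 55 + 20 + 45 + 20 + 55 + 45 = $260.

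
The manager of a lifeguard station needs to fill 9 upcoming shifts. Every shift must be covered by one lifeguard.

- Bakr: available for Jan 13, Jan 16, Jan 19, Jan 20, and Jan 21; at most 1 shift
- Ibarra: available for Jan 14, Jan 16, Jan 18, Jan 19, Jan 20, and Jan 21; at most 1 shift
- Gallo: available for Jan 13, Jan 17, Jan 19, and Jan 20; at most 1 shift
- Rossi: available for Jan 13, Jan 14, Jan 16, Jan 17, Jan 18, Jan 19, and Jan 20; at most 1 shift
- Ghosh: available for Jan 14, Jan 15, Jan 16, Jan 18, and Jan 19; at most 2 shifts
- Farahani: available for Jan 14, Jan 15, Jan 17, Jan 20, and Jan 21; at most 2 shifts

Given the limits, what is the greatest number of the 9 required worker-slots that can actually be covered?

Total capacity across all lifeguards is 1+1+1+1+2+2 = 8, and 9 slots are needed, so at most 8 can be filled.
An assignment achieving 8: Jan 13→Bakr, Jan 14→Rossi, Jan 15→Ghosh, Jan 16→Ghosh, Jan 17→Gallo, Jan 18→Ibarra, Jan 20→Farahani, Jan 21→Farahani.
Loads: Bakr 1/1, Ibarra 1/1, Gallo 1/1, Rossi 1/1, Ghosh 2/2, Farahani 2/2.

8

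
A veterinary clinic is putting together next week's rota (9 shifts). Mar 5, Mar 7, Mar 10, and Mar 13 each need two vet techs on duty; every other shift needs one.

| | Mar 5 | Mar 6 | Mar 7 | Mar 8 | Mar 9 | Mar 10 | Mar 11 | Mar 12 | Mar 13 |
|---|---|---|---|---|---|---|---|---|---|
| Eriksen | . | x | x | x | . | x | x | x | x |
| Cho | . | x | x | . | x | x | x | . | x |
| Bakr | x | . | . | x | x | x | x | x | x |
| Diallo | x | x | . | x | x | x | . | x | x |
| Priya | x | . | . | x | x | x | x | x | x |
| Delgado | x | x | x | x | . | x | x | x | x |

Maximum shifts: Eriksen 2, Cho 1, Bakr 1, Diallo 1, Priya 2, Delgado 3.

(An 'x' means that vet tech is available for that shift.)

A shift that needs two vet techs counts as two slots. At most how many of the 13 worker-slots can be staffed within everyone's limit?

Total capacity across all vet techs is 2+1+1+1+2+3 = 10, and 13 slots are needed, so at most 10 can be filled.
An assignment achieving 10: Mar 5→Bakr+Diallo, Mar 6→Eriksen, Mar 7→Eriksen+Cho, Mar 8→Priya, Mar 9→Priya, Mar 10→Delgado, Mar 11→Delgado, Mar 12→Delgado.
Loads: Eriksen 2/2, Cho 1/1, Bakr 1/1, Diallo 1/1, Priya 2/2, Delgado 3/3.

10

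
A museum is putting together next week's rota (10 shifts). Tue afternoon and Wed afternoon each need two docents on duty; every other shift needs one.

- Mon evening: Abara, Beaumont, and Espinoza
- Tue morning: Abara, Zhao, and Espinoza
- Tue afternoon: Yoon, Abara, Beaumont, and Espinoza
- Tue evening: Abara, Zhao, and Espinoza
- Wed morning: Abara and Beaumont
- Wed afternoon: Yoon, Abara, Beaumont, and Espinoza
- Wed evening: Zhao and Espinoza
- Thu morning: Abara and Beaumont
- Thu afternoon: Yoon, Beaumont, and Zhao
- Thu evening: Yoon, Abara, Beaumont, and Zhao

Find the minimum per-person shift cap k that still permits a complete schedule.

With 5 docents and 12 worker-slots to fill, someone must work at least ⌈12/5⌉ = 3 shifts, so k ≥ 3.
k = 3 works: Mon evening→Abara, Tue morning→Zhao, Tue afternoon→Yoon+Beaumont, Tue evening→Zhao, Wed morning→Abara, Wed afternoon→Beaumont+Espinoza, Wed evening→Zhao, Thu morning→Abara, Thu afternoon→Yoon, Thu evening→Yoon.
Loads: Yoon 3, Abara 3, Beaumont 2, Zhao 3, Espinoza 1 — all ≤ 3.

3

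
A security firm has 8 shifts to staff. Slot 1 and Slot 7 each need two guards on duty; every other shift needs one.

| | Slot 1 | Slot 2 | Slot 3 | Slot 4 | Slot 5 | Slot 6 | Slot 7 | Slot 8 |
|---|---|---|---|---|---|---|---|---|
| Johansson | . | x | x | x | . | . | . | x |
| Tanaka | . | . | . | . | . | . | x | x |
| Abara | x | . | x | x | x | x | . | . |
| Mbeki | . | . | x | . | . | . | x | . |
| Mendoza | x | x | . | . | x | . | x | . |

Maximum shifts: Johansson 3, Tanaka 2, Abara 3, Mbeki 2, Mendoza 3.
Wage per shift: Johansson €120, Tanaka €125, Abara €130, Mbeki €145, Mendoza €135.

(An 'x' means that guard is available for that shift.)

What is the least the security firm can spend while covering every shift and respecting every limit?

Slot 1 can only be covered by Abara and Mendoza, so that assignment is forced.
Slot 6 can only be covered by Abara, so that assignment is forced.
Picking the cheapest available guard for each shift independently would cost €1265, but that ignores the shift limits.
An optimal schedule: Slot 1→Abara+Mendoza, Slot 2→Johansson, Slot 3→Johansson, Slot 4→Johansson, Slot 5→Abara, Slot 6→Abara, Slot 7→Tanaka+Mendoza, Slot 8→Tanaka.
Total: 130 + 135 + 120 + 120 + 120 + 130 + 130 + 125 + 135 + 125 = €1270.

€1270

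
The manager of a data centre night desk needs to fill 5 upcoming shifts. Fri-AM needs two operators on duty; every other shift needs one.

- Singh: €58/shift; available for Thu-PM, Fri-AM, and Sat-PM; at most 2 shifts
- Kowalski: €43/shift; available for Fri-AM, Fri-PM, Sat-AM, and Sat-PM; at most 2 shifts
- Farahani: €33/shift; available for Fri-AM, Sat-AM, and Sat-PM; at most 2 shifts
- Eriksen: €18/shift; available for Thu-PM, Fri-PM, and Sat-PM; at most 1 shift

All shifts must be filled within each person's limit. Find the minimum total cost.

Picking the cheapest available operator for each shift independently would cost €163, but that ignores the shift limits.
An optimal schedule: Thu-PM→Eriksen, Fri-AM→Farahani+Kowalski, Fri-PM→Kowalski, Sat-AM→Farahani, Sat-PM→Singh.
Total: 18 + 33 + 43 + 43 + 33 + 58 = €228.

€228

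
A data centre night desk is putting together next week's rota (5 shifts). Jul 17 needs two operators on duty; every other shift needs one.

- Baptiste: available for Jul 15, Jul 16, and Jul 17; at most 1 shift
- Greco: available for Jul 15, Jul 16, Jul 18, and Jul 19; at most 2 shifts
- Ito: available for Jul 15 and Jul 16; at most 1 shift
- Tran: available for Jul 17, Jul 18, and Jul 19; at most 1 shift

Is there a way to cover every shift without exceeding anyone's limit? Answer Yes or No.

No

Shifts {Jul 15, Jul 16, Jul 17, Jul 18, Jul 19} need 6 worker-slots in total, but the operators available for any of those shifts (Baptiste, Greco, Ito, and Tran) can supply at most 5 among them. So no valid schedule exists.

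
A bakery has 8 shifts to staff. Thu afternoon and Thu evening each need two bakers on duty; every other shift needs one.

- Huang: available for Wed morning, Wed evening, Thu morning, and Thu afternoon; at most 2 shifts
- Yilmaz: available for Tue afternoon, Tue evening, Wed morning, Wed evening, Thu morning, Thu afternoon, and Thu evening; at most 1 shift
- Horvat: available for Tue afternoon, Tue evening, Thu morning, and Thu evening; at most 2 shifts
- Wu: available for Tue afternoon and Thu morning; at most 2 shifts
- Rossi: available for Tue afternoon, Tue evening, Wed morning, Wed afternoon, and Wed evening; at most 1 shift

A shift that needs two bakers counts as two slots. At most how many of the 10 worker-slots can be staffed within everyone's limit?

8

Total capacity across all bakers is 2+1+2+2+1 = 8, and 10 slots are needed, so at most 8 can be filled.
An assignment achieving 8: Tue afternoon→Wu, Tue evening→Horvat, Wed morning→Huang, Wed afternoon→Rossi, Thu morning→Wu, Thu afternoon→Huang+Yilmaz, Thu evening→Horvat.
Loads: Huang 2/2, Yilmaz 1/1, Horvat 2/2, Wu 2/2, Rossi 1/1.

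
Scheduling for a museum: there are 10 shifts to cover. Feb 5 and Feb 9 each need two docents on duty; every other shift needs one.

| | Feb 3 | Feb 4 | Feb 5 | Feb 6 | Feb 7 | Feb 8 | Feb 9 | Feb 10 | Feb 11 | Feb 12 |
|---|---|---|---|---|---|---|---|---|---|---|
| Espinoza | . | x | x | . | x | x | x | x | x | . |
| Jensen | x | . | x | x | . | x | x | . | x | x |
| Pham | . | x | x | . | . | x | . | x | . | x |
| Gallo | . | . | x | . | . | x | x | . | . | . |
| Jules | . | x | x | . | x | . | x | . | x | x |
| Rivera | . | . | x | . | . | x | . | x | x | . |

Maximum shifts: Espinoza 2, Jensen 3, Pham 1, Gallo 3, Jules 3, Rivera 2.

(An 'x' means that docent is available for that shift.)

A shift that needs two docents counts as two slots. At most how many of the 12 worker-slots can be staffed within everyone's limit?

Total capacity across all docents is 2+3+1+3+3+2 = 14, and 12 slots are needed, so at most 12 can be filled.
An assignment achieving 12: Feb 3→Jensen, Feb 4→Espinoza, Feb 5→Gallo+Jules, Feb 6→Jensen, Feb 7→Espinoza, Feb 8→Gallo, Feb 9→Gallo+Jules, Feb 10→Pham, Feb 11→Jules, Feb 12→Jensen.
Loads: Espinoza 2/2, Jensen 3/3, Pham 1/1, Gallo 3/3, Jules 3/3, Rivera 0/2.

12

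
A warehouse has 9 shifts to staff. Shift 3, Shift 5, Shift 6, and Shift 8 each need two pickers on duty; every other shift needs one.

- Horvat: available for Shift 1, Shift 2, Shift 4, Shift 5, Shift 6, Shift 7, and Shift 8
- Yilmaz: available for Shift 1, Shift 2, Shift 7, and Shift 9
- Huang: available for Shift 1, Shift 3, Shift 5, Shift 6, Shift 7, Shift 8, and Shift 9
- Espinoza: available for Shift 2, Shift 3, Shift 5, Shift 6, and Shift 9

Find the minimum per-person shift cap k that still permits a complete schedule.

With 4 pickers and 13 worker-slots to fill, someone must work at least ⌈13/4⌉ = 4 shifts, so k ≥ 4.
k = 4 works: Shift 1→Horvat, Shift 2→Horvat, Shift 3→Huang+Espinoza, Shift 4→Horvat, Shift 5→Huang+Espinoza, Shift 6→Huang+Espinoza, Shift 7→Yilmaz, Shift 8→Horvat+Huang, Shift 9→Yilmaz.
Loads: Horvat 4, Yilmaz 2, Huang 4, Espinoza 3 — all ≤ 4.

4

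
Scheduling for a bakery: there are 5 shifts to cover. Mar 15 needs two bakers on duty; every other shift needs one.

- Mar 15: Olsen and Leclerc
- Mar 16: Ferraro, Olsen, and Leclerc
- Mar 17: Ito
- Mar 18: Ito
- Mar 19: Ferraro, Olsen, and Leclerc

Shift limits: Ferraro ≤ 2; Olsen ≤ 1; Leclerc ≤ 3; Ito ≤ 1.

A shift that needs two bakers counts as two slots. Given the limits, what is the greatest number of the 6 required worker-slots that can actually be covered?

5

Total capacity across all bakers is 2+1+3+1 = 7, and 6 slots are needed, so at most 6 can be filled.
Shifts {Mar 17, Mar 18} need 2 slots but only Ito are available for them, supplying at most 1 — so at least 1 slot must go unfilled.
An assignment achieving 5: Mar 15→Olsen+Leclerc, Mar 16→Ferraro, Mar 17→Ito, Mar 19→Ferraro.
Loads: Ferraro 2/2, Olsen 1/1, Leclerc 1/3, Ito 1/1.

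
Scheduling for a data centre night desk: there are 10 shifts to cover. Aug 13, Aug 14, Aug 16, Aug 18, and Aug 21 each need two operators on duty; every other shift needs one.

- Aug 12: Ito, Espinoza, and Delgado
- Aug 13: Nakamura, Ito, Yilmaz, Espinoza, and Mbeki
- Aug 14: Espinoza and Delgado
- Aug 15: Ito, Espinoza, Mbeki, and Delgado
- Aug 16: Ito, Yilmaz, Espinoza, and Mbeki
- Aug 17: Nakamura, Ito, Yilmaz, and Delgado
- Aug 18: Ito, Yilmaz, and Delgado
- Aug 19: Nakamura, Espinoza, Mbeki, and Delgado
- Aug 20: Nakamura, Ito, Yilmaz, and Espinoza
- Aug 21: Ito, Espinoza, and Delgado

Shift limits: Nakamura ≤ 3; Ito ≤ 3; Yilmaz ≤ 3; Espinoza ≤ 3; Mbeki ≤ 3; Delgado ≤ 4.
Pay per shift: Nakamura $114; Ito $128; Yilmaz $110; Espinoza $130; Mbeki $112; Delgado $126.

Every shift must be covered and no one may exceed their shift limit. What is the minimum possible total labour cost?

$1770

Aug 14 can only be covered by Espinoza and Delgado, so that assignment is forced.
Picking the cheapest available operator for each shift independently would cost $1760, but that ignores the shift limits.
An optimal schedule: Aug 12→Delgado, Aug 13→Mbeki+Nakamura, Aug 14→Delgado+Espinoza, Aug 15→Mbeki, Aug 16→Yilmaz+Mbeki, Aug 17→Yilmaz, Aug 18→Yilmaz+Delgado, Aug 19→Nakamura, Aug 20→Nakamura, Aug 21→Delgado+Ito.
Total: 126 + 112 + 114 + 126 + 130 + 112 + 110 + 112 + 110 + 110 + 126 + 114 + 114 + 126 + 128 = $1770.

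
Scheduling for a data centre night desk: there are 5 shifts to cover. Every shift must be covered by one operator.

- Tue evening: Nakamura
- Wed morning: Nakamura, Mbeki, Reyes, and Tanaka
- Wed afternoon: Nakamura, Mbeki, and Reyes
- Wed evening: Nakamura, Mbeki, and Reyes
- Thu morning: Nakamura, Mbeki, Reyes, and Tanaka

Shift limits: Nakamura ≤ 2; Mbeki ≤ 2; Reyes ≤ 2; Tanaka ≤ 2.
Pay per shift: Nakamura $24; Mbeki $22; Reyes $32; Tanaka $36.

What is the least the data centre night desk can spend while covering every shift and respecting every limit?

Tue evening can only be covered by Nakamura, so that assignment is forced.
Picking the cheapest available operator for each shift independently would cost $112, but that ignores the shift limits.
An optimal schedule: Tue evening→Nakamura, Wed morning→Mbeki, Wed afternoon→Nakamura, Wed evening→Mbeki, Thu morning→Reyes.
Total: 24 + 22 + 24 + 22 + 32 = $124.

$124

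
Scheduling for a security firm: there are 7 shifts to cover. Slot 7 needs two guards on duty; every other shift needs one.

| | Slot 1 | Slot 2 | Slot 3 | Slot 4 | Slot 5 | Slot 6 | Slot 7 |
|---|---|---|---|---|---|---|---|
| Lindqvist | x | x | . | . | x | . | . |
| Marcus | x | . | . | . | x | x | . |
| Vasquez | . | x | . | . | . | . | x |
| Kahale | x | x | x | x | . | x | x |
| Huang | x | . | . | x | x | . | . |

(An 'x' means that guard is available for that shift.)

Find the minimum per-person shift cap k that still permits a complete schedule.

With 5 guards and 8 worker-slots to fill, someone must work at least ⌈8/5⌉ = 2 shifts, so k ≥ 2.
k = 2 works: Slot 1→Marcus, Slot 2→Lindqvist, Slot 3→Kahale, Slot 4→Huang, Slot 5→Lindqvist, Slot 6→Marcus, Slot 7→Vasquez+Kahale.
Loads: Lindqvist 2, Marcus 2, Vasquez 1, Kahale 2, Huang 1 — all ≤ 2.

2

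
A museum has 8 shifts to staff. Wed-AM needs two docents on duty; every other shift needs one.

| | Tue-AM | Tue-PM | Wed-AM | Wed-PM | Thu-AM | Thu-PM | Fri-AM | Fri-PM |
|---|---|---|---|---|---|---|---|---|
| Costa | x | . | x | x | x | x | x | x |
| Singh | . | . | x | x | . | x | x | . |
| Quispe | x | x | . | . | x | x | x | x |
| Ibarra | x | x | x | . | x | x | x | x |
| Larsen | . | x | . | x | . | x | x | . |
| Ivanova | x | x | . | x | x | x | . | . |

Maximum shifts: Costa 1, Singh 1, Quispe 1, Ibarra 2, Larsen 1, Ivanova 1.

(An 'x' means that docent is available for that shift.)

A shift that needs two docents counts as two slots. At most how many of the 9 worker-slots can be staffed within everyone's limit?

Total capacity across all docents is 1+1+1+2+1+1 = 7, and 9 slots are needed, so at most 7 can be filled.
An assignment achieving 7: Tue-AM→Ibarra, Tue-PM→Ibarra, Wed-AM→Costa+Singh, Wed-PM→Larsen, Thu-AM→Ivanova, Fri-PM→Quispe.
Loads: Costa 1/1, Singh 1/1, Quispe 1/1, Ibarra 2/2, Larsen 1/1, Ivanova 1/1.

7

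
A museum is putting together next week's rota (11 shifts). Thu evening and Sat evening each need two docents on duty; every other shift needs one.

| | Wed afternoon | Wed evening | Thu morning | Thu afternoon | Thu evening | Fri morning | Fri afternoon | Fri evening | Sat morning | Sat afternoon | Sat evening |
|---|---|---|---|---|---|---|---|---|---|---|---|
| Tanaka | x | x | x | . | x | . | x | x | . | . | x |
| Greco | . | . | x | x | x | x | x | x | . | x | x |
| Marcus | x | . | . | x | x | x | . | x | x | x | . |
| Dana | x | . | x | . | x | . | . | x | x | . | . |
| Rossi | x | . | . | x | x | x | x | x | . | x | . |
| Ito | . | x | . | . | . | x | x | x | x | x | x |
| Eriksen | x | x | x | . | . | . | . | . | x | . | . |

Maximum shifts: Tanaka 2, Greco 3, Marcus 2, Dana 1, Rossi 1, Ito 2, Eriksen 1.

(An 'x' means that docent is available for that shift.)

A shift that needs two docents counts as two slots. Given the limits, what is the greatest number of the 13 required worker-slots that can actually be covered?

Total capacity across all docents is 2+3+2+1+1+2+1 = 12, and 13 slots are needed, so at most 12 can be filled.
An assignment achieving 12: Wed afternoon→Eriksen, Wed evening→Tanaka, Thu morning→Greco, Thu afternoon→Greco, Thu evening→Dana, Fri morning→Marcus, Fri afternoon→Rossi, Fri evening→Ito, Sat morning→Marcus, Sat afternoon→Ito, Sat evening→Tanaka+Greco.
Loads: Tanaka 2/2, Greco 3/3, Marcus 2/2, Dana 1/1, Rossi 1/1, Ito 2/2, Eriksen 1/1.

12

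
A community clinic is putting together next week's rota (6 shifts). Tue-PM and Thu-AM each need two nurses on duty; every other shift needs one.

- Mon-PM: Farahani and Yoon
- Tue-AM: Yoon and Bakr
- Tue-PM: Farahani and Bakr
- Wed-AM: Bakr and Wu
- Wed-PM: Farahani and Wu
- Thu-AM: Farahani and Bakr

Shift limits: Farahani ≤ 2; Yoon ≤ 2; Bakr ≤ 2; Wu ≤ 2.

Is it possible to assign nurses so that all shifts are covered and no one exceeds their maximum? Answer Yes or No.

Yes

Tue-PM can only be covered by Farahani and Bakr, so that assignment is forced.
Thu-AM can only be covered by Farahani and Bakr, so that assignment is forced.
One valid schedule: Mon-PM→Yoon, Tue-AM→Yoon, Tue-PM→Farahani+Bakr, Wed-AM→Wu, Wed-PM→Wu, Thu-AM→Farahani+Bakr.
Loads: Farahani 2/2, Yoon 2/2, Bakr 2/2, Wu 2/2 — all within limits.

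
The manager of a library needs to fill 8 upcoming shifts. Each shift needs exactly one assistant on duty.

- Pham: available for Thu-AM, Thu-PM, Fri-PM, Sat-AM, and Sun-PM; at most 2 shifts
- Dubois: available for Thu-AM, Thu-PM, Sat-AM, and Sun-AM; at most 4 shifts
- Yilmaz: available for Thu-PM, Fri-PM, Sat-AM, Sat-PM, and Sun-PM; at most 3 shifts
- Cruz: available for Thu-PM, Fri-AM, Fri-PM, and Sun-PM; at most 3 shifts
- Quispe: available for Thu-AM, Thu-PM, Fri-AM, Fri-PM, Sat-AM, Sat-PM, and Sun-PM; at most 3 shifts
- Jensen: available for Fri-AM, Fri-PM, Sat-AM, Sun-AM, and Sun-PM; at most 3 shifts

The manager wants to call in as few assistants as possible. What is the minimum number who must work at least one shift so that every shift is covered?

3

8 slots to fill and no one can take more than 4, so at least ⌈8/4⌉ = 2 assistants are needed.
Any 2 assistants together have capacity at most 4+3 = 7 < 8 slots, so 2 can never suffice.
Pham, Dubois, and Quispe alone can cover everything: Thu-AM→Dubois, Thu-PM→Dubois, Fri-AM→Quispe, Fri-PM→Pham, Sat-AM→Dubois, Sat-PM→Quispe, Sun-AM→Dubois, Sun-PM→Pham.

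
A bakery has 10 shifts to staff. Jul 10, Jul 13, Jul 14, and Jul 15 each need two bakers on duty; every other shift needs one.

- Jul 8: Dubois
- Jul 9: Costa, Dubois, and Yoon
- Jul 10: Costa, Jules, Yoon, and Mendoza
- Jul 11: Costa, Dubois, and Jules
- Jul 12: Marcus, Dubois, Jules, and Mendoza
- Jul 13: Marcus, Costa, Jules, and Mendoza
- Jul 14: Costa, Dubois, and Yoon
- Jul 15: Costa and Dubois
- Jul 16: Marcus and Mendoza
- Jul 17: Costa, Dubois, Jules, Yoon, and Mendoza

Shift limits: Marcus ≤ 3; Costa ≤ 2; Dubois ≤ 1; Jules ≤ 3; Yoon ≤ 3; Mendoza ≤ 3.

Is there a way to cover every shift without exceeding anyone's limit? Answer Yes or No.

Total capacity is 15 and 14 slots are needed, so capacity alone doesn't rule it out.
Shifts {Jul 8, Jul 15} need 3 worker-slots in total, but the bakers available for any of those shifts (Costa and Dubois) can supply at most 2 among them. So no valid schedule exists.

No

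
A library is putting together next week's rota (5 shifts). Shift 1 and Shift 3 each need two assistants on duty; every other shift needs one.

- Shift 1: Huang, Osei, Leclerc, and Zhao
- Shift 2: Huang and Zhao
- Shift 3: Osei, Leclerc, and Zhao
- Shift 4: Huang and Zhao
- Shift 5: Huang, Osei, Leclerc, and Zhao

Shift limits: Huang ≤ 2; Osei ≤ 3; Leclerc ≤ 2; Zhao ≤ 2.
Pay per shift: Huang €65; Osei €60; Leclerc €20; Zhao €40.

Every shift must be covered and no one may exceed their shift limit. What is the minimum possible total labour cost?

Picking the cheapest available assistant for each shift independently would cost €220, but that ignores the shift limits.
An optimal schedule: Shift 1→Leclerc+Osei, Shift 2→Zhao, Shift 3→Leclerc+Osei, Shift 4→Zhao, Shift 5→Osei.
Total: 20 + 60 + 40 + 20 + 60 + 40 + 60 = €300.

€300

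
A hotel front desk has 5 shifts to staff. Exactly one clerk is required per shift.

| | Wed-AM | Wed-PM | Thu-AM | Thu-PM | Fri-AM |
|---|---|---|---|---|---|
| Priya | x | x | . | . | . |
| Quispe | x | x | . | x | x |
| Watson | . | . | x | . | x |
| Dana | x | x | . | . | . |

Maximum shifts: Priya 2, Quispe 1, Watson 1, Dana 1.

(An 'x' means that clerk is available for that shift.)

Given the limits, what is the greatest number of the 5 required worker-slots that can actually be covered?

Total capacity across all clerks is 2+1+1+1 = 5, and 5 slots are needed, so at most 5 can be filled.
Shifts {Thu-AM, Thu-PM, Fri-AM} need 3 slots but only Quispe and Watson are available for them, supplying at most 2 — so at least 1 slot must go unfilled.
An assignment achieving 4: Wed-AM→Priya, Wed-PM→Priya, Thu-AM→Watson, Thu-PM→Quispe.
Loads: Priya 2/2, Quispe 1/1, Watson 1/1, Dana 0/1.

4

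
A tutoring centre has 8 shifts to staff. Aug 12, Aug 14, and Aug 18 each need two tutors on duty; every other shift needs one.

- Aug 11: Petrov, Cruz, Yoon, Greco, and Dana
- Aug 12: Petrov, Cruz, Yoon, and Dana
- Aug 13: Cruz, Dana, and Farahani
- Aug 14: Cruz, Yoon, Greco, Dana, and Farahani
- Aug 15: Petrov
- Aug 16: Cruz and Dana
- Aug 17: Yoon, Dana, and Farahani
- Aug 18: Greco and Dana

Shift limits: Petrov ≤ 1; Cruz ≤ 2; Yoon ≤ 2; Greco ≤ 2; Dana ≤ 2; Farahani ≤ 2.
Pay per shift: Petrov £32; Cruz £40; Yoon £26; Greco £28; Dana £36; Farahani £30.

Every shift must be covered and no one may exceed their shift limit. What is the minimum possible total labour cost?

£352

Aug 15 can only be covered by Petrov, so that assignment is forced.
Aug 18 can only be covered by Greco and Dana, so that assignment is forced.
Picking the cheapest available tutor for each shift independently would cost £326, but that ignores the shift limits.
An optimal schedule: Aug 11→Yoon, Aug 12→Yoon+Dana, Aug 13→Cruz, Aug 14→Greco+Farahani, Aug 15→Petrov, Aug 16→Cruz, Aug 17→Farahani, Aug 18→Greco+Dana.
Total: 26 + 26 + 36 + 40 + 28 + 30 + 32 + 40 + 30 + 28 + 36 = £352.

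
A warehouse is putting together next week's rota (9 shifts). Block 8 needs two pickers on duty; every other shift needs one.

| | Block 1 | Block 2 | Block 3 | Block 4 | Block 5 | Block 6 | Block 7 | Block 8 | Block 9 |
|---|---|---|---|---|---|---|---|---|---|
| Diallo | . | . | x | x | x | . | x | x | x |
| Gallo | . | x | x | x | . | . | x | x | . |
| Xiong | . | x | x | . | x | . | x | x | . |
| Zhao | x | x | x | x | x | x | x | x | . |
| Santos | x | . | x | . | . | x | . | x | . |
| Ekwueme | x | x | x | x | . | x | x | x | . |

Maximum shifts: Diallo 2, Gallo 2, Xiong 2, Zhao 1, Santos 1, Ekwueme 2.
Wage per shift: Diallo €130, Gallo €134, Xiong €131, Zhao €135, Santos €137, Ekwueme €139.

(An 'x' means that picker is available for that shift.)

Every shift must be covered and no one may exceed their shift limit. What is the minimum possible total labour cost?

€1340

Block 9 can only be covered by Diallo, so that assignment is forced.
Picking the cheapest available picker for each shift independently would cost €1312, but that ignores the shift limits.
An optimal schedule: Block 1→Zhao, Block 2→Gallo, Block 3→Ekwueme, Block 4→Gallo, Block 5→Diallo, Block 6→Santos, Block 7→Xiong, Block 8→Xiong+Ekwueme, Block 9→Diallo.
Total: 135 + 134 + 139 + 134 + 130 + 137 + 131 + 131 + 139 + 130 = €1340.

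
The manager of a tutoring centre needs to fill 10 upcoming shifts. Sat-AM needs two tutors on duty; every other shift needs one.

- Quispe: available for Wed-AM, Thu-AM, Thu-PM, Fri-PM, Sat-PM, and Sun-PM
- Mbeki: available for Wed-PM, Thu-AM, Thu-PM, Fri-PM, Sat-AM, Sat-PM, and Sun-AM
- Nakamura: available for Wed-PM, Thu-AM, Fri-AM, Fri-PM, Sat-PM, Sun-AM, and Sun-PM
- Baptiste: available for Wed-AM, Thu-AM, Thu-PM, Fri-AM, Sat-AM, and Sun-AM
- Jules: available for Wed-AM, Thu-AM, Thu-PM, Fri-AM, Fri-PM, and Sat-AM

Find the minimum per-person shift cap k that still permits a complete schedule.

With 5 tutors and 11 worker-slots to fill, someone must work at least ⌈11/5⌉ = 3 shifts, so k ≥ 3.
k = 3 works: Wed-AM→Quispe, Wed-PM→Mbeki, Thu-AM→Nakamura, Thu-PM→Baptiste, Fri-AM→Nakamura, Fri-PM→Nakamura, Sat-AM→Mbeki+Baptiste, Sat-PM→Quispe, Sun-AM→Mbeki, Sun-PM→Quispe.
Loads: Quispe 3, Mbeki 3, Nakamura 3, Baptiste 2, Jules 0 — all ≤ 3.

3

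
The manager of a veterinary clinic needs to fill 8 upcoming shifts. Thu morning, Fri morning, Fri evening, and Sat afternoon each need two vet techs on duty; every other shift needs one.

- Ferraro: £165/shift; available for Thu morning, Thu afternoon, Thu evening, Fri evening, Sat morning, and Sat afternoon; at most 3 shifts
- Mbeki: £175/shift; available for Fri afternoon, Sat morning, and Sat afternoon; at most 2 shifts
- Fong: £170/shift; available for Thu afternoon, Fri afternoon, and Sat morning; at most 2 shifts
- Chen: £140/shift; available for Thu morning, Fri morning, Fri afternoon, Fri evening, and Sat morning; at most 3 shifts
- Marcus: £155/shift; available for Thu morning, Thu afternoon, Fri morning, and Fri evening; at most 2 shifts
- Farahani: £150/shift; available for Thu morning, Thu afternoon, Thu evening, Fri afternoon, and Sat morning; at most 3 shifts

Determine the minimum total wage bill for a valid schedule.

£1850

Fri morning can only be covered by Chen and Marcus, so that assignment is forced.
Sat afternoon can only be covered by Ferraro and Mbeki, so that assignment is forced.
Picking the cheapest available vet tech for each shift independently would cost £1800, but that ignores the shift limits.
An optimal schedule: Thu morning→Farahani+Ferraro, Thu afternoon→Farahani, Thu evening→Farahani, Fri morning→Chen+Marcus, Fri afternoon→Chen, Fri evening→Chen+Marcus, Sat morning→Ferraro, Sat afternoon→Ferraro+Mbeki.
Total: 150 + 165 + 150 + 150 + 140 + 155 + 140 + 140 + 155 + 165 + 165 + 175 = £1850.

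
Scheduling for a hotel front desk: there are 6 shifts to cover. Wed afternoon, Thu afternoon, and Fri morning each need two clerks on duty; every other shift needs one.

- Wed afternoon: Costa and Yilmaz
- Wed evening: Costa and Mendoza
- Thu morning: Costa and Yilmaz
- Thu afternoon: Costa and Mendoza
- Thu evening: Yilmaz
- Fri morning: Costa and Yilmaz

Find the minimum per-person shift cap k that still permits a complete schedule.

With 3 clerks and 9 worker-slots to fill, someone must work at least ⌈9/3⌉ = 3 shifts, so k ≥ 3.
k = 3 fails: Shifts {Wed afternoon, Thu morning, Thu afternoon, Thu evening, Fri morning} need 8 worker-slots in total, but the clerks available for any of those shifts (Costa, Mendoza, and Yilmaz) can supply at most 7 among them. So no valid schedule exists.
k = 4 works: Wed afternoon→Costa+Yilmaz, Wed evening→Costa, Thu morning→Yilmaz, Thu afternoon→Costa+Mendoza, Thu evening→Yilmaz, Fri morning→Costa+Yilmaz.
Loads: Costa 4, Mendoza 1, Yilmaz 4 — all ≤ 4.

4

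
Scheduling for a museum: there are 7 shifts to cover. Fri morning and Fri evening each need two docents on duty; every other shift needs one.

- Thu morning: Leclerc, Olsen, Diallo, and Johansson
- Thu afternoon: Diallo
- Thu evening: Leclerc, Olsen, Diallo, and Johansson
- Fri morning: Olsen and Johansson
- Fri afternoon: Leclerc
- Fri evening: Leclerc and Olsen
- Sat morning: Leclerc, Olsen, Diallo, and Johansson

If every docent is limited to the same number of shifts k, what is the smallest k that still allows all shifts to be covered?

3

With 4 docents and 9 worker-slots to fill, someone must work at least ⌈9/4⌉ = 3 shifts, so k ≥ 3.
k = 3 works: Thu morning→Leclerc, Thu afternoon→Diallo, Thu evening→Olsen, Fri morning→Olsen+Johansson, Fri afternoon→Leclerc, Fri evening→Leclerc+Olsen, Sat morning→Diallo.
Loads: Leclerc 3, Olsen 3, Diallo 2, Johansson 1 — all ≤ 3.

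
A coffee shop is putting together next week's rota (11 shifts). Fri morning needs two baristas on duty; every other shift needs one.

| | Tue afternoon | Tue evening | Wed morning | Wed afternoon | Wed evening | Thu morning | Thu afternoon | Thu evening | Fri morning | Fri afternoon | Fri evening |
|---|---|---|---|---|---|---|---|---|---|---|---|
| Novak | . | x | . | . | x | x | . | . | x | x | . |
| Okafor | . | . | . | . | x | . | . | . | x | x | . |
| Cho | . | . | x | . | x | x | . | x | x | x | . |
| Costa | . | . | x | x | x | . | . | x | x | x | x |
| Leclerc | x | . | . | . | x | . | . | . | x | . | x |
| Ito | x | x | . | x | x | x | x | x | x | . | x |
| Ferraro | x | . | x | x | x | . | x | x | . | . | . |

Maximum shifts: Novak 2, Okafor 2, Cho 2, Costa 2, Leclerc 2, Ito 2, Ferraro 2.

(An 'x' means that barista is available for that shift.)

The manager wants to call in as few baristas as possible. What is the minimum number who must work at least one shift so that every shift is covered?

12 slots to fill and no one can take more than 2, so at least ⌈12/2⌉ = 6 baristas are needed.
Novak, Okafor, Cho, Costa, Leclerc, and Ito alone can cover everything: Tue afternoon→Leclerc, Tue evening→Novak, Wed morning→Cho, Wed afternoon→Costa, Wed evening→Okafor, Thu morning→Novak, Thu afternoon→Ito, Thu evening→Cho, Fri morning→Leclerc+Ito, Fri afternoon→Okafor, Fri evening→Costa.

6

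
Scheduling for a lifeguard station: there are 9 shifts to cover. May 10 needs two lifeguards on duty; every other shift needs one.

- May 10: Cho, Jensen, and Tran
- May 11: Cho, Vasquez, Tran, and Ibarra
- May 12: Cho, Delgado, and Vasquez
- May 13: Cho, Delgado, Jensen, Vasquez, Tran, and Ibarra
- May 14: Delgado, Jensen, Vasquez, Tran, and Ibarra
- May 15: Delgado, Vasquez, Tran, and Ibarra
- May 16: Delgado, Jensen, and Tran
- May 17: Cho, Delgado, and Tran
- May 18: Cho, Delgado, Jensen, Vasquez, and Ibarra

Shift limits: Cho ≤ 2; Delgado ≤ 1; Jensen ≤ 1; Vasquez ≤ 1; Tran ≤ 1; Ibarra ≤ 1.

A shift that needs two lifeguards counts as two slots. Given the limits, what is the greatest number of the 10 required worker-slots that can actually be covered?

Total capacity across all lifeguards is 2+1+1+1+1+1 = 7, and 10 slots are needed, so at most 7 can be filled.
An assignment achieving 7: May 10→Cho+Jensen, May 11→Vasquez, May 12→Cho, May 15→Ibarra, May 16→Delgado, May 17→Tran.
Loads: Cho 2/2, Delgado 1/1, Jensen 1/1, Vasquez 1/1, Tran 1/1, Ibarra 1/1.

7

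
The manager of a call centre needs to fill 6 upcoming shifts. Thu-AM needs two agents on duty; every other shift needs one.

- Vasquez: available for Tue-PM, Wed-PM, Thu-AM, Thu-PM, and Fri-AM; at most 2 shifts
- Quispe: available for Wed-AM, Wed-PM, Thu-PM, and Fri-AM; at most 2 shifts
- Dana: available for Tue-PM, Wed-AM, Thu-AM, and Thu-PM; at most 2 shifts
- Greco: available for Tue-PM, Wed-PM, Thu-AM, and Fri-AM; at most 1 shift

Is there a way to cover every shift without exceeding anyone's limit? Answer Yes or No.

One valid schedule: Tue-PM→Vasquez, Wed-AM→Quispe, Wed-PM→Vasquez, Thu-AM→Dana+Greco, Thu-PM→Dana, Fri-AM→Quispe.
Loads: Vasquez 2/2, Quispe 2/2, Dana 2/2, Greco 1/1 — all within limits.

Yes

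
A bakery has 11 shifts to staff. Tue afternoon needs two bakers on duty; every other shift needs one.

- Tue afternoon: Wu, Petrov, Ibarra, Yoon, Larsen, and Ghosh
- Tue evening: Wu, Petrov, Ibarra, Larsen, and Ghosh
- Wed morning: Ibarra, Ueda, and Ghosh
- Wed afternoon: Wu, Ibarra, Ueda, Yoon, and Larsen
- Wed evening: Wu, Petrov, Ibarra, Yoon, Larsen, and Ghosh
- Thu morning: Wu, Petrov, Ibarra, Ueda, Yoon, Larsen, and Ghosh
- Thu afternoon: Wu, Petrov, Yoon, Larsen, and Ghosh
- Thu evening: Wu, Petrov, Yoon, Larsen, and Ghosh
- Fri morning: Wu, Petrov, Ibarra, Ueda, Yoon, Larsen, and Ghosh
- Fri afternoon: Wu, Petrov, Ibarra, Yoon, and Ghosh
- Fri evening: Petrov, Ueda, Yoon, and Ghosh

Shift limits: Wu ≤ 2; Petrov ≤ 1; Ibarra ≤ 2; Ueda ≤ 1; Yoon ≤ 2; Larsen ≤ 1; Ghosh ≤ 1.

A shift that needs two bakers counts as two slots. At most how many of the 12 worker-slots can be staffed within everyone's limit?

Total capacity across all bakers is 2+1+2+1+2+1+1 = 10, and 12 slots are needed, so at most 10 can be filled.
An assignment achieving 10: Tue afternoon→Larsen+Ghosh, Tue evening→Wu, Wed morning→Ibarra, Wed afternoon→Wu, Thu morning→Ueda, Thu afternoon→Yoon, Thu evening→Yoon, Fri afternoon→Ibarra, Fri evening→Petrov.
Loads: Wu 2/2, Petrov 1/1, Ibarra 2/2, Ueda 1/1, Yoon 2/2, Larsen 1/1, Ghosh 1/1.

10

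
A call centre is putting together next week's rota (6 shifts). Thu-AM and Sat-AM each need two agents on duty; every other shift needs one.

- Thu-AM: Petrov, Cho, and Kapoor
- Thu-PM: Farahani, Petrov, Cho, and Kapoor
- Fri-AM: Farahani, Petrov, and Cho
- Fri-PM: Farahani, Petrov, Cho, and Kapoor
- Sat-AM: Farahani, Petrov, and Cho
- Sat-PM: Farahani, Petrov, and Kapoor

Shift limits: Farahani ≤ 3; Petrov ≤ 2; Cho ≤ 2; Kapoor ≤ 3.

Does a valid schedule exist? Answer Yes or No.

One valid schedule: Thu-AM→Petrov+Cho, Thu-PM→Cho, Fri-AM→Farahani, Fri-PM→Kapoor, Sat-AM→Farahani+Petrov, Sat-PM→Farahani.
Loads: Farahani 3/3, Petrov 2/2, Cho 2/2, Kapoor 1/3 — all within limits.

Yes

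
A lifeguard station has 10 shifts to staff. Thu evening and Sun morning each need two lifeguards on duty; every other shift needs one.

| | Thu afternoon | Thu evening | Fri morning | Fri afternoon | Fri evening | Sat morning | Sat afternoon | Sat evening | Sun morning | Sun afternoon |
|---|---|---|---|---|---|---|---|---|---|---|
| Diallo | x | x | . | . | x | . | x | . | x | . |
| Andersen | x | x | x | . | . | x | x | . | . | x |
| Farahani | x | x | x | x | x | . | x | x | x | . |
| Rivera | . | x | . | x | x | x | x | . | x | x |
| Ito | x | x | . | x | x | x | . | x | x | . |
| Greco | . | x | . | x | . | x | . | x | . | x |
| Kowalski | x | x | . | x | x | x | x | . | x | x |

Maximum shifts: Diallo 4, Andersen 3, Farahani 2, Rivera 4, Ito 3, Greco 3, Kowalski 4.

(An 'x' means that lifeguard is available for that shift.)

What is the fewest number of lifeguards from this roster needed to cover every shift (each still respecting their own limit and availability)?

4

12 slots to fill and no one can take more than 4, so at least ⌈12/4⌉ = 3 lifeguards are needed.
No set of 3 lifeguards can cover every shift (each such set leaves at least one shift with no one available or exceeds a cap).
Diallo, Andersen, Farahani, and Rivera alone can cover everything: Thu afternoon→Diallo, Thu evening→Diallo+Rivera, Fri morning→Andersen, Fri afternoon→Farahani, Fri evening→Diallo, Sat morning→Andersen, Sat afternoon→Rivera, Sat evening→Farahani, Sun morning→Diallo+Rivera, Sun afternoon→Andersen.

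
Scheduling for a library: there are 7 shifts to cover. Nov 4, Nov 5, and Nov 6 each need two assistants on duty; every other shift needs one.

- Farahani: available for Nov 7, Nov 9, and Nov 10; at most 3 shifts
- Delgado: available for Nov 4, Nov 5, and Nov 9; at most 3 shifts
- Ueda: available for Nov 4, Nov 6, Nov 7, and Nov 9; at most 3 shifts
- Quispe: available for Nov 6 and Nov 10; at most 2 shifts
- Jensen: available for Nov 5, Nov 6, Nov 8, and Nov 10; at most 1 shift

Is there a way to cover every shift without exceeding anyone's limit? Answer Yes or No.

Total capacity is 12 and 10 slots are needed, so capacity alone doesn't rule it out.
Shifts {Nov 5, Nov 8} need 3 worker-slots in total, but the assistants available for any of those shifts (Delgado and Jensen) can supply at most 2 among them. So no valid schedule exists.

No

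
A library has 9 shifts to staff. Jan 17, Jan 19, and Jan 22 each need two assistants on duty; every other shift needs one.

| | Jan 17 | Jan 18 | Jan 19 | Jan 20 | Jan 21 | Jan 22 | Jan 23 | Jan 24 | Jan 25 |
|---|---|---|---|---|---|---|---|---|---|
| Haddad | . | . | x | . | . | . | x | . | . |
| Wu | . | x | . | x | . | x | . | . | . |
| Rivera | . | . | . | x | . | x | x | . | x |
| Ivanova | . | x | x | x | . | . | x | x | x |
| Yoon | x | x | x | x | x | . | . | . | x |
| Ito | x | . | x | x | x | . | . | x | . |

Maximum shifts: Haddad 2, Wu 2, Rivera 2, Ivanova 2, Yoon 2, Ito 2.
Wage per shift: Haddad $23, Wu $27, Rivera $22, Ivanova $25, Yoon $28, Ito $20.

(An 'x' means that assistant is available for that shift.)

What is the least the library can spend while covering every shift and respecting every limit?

Jan 17 can only be covered by Yoon and Ito, so that assignment is forced.
Jan 22 can only be covered by Wu and Rivera, so that assignment is forced.
Picking the cheapest available assistant for each shift independently would cost $269, but that ignores the shift limits.
An optimal schedule: Jan 17→Yoon+Ito, Jan 18→Wu, Jan 19→Haddad+Ito, Jan 20→Ivanova, Jan 21→Yoon, Jan 22→Wu+Rivera, Jan 23→Haddad, Jan 24→Ivanova, Jan 25→Rivera.
Total: 28 + 20 + 27 + 23 + 20 + 25 + 28 + 27 + 22 + 23 + 25 + 22 = $290.

$290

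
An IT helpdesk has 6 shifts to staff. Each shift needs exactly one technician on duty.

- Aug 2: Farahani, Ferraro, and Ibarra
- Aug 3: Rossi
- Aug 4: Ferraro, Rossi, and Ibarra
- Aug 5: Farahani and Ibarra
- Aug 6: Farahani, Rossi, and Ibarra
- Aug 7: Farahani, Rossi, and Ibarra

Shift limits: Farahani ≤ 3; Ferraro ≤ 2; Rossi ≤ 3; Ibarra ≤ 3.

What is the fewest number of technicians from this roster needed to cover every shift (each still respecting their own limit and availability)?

2

6 slots to fill and no one can take more than 3, so at least ⌈6/3⌉ = 2 technicians are needed.
Farahani and Rossi alone can cover everything: Aug 2→Farahani, Aug 3→Rossi, Aug 4→Rossi, Aug 5→Farahani, Aug 6→Farahani, Aug 7→Rossi.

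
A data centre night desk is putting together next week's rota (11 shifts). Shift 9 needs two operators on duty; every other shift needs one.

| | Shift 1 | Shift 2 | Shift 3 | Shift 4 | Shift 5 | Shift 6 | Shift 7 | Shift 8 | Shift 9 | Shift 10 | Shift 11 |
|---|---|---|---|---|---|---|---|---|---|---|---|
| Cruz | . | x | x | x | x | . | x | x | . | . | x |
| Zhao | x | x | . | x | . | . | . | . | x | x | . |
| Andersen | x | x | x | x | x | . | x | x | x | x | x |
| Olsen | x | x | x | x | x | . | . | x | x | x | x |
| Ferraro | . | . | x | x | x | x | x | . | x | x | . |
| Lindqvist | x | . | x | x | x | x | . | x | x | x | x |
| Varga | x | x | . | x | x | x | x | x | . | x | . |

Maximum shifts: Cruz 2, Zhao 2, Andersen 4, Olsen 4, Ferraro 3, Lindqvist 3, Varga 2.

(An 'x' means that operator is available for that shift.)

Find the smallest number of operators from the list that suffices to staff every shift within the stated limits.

4

12 slots to fill and no one can take more than 4, so at least ⌈12/4⌉ = 3 operators are needed.
Any 3 operators together have capacity at most 4+4+3 = 11 < 12 slots, so 3 can never suffice.
Cruz, Andersen, Olsen, and Ferraro alone can cover everything: Shift 1→Andersen, Shift 2→Cruz, Shift 3→Olsen, Shift 4→Olsen, Shift 5→Ferraro, Shift 6→Ferraro, Shift 7→Cruz, Shift 8→Andersen, Shift 9→Andersen+Olsen, Shift 10→Andersen, Shift 11→Olsen.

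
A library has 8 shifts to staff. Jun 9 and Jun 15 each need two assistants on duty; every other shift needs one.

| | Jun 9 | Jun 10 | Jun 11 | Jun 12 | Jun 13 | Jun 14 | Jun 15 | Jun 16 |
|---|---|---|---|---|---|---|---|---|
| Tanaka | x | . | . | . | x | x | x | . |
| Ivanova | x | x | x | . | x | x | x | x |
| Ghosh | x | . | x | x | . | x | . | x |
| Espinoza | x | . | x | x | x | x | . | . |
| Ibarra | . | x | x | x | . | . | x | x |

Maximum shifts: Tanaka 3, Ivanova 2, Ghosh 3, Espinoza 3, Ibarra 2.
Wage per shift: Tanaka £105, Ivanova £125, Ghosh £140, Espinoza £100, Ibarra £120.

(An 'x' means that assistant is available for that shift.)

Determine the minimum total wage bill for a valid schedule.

£1105

Picking the cheapest available assistant for each shift independently would cost £1070, but that ignores the shift limits.
An optimal schedule: Jun 9→Tanaka+Ivanova, Jun 10→Ibarra, Jun 11→Espinoza, Jun 12→Espinoza, Jun 13→Espinoza, Jun 14→Tanaka, Jun 15→Tanaka+Ibarra, Jun 16→Ivanova.
Total: 105 + 125 + 120 + 100 + 100 + 100 + 105 + 105 + 120 + 125 = £1105.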